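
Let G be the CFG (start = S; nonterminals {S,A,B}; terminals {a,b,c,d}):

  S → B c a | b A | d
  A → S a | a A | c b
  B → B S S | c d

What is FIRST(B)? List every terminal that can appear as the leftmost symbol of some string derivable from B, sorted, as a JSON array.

Compute FIRST by fixpoint:
iter 1:
  A via A→a A: +{a}
  A via A→c b: +{c}
  B via B→c d: +{c}
  S via S→B c a: +{c}
  S via S→b A: +{b}
  S via S→d: +{d}
  FIRST(S)={b,c,d}  FIRST(A)={a,c}  FIRST(B)={c}
iter 2:
  A via A→S a: +{b,d}
  FIRST(S)={b,c,d}  FIRST(A)={a,b,c,d}  FIRST(B)={c}
iter 3: done
  FIRST(S)={b,c,d}  FIRST(A)={a,b,c,d}  FIRST(B)={c}

FIRST(B) = ["c"]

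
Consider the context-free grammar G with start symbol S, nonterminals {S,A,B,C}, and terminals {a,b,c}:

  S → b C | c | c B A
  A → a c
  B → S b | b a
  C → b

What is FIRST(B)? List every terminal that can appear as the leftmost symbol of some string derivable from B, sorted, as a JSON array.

FIRST sets, iterate to fixpoint:
pass 1:
  A via A→a c: +{a}
  B via B→b a: +{b}
  C via C→b: +{b}
  S via S→b C: +{b}
  S via S→c: +{c}
  S: {b,c}  A: {a}  B: {b}  C: {b}
pass 2:
  B via B→S b: +{c}
  S: {b,c}  A: {a}  B: {b,c}  C: {b}
pass 3: (no change)
  S: {b,c}  A: {a}  B: {b,c}  C: {b}

FIRST(B) = ["b", "c"]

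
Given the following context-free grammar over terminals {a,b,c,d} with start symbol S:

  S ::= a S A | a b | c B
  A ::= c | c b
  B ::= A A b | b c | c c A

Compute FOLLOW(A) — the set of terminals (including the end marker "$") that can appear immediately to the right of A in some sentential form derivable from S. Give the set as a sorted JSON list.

FIRST sets, iterate to fixpoint:
round 1:
  A via A→c: +{c}
  B via B→A A b: +{c}
  B via B→b c: +{b}
  S via S→a S A: +{a}
  S via S→c B: +{c}
  FIRST(S)={a,c}  FIRST(A)={c}  FIRST(B)={b,c}
round 2: done
  FIRST(S)={a,c}  FIRST(A)={c}  FIRST(B)={b,c}

FOLLOW sets:
initialize: $ ∈ FOLLOW(S)
round 1:
  B→A A b: FOLLOW(A) ⊇ FIRST(A) = {c}; new: +{c}
  B→A A b: FOLLOW(A) ⊇ FIRST(b) = {b}; new: +{b}
  S→a S A: FOLLOW(S) ⊇ FIRST(A) = {c}; new: +{c}
  S→a S A: FOLLOW(A) ⊇ FOLLOW(S) ⊇ {$,c}; new: +{$}
  S→c B: FOLLOW(B) ⊇ FOLLOW(S) ⊇ {$,c}; new: +{$,c}
  FOLLOW(S)={$,c}  FOLLOW(A)={$,b,c}  FOLLOW(B)={$,c}
round 2: done
  FOLLOW(S)={$,c}  FOLLOW(A)={$,b,c}  FOLLOW(B)={$,c}

FOLLOW(A) = ["$", "b", "c"]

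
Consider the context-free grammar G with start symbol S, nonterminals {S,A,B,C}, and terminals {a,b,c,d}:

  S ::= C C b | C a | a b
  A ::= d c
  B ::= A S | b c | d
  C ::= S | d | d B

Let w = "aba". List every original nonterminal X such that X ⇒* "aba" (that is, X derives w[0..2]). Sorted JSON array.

Convert to CNF:
  S -> C T3 | C X5 | T3 T2
  A -> T0 T1
  B -> A S | T2 T1 | d
  C -> C T3 | C X4 | T0 B | T3 T2 | d
  T0 -> d
  T1 -> c
  T2 -> b
  T3 -> a
  X4 -> C T2
  X5 -> C T2

CYK fill, restricted to cells inside w[0..2]:
  cell(0,0) a: {T3}  orig:{}
  cell(1,1) b: {T2}  orig:{}
  cell(2,2) a: {T3}  orig:{}
  cell(0,1) ab: {C,S}
  cell(1,2) ba: ∅
  cell(0,2) aba: {C,S}

Original NTs in T[0,2] deriving "aba": ["C", "S"]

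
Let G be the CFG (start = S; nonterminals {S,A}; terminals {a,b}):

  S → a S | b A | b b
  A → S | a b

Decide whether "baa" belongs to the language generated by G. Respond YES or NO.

Convert to CNF:
  S -> T0 S | T1 A | T1 T1
  A -> T0 S | T0 T1 | T1 A | T1 T1
  T0 -> a
  T1 -> b

CYK table (by increasing span):
  T[0,0] 'b' = {T1}  orig:{}
  T[1,1] 'a' = {T0}  orig:{}
  T[2,2] 'a' = {T0}  orig:{}
  T[0,1] 'ba' = ∅
  T[1,2] 'aa' = ∅
  T[0,2] 'baa' = ∅

S ∉ T[0,2] ⇒ NO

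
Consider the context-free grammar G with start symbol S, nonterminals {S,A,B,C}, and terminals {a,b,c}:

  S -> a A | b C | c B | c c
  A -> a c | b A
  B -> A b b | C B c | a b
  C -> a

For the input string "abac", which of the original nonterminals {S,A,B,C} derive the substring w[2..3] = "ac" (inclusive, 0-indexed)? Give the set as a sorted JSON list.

CNF form of G:
  S -> T0 A | T1 B | T1 T1 | T2 C
  A -> T0 T1 | T2 A
  B -> A X3 | C X4 | T0 T2
  C -> a
  T0 -> a
  T1 -> c
  T2 -> b
  X3 -> T2 T2
  X4 -> B T1

Fill CYK table bottom-up (cells [i..j] with 2 ≤ i ≤ j ≤ 3 only):
  [2..2]={C,T0}  "a"  orig:{C}
  [3..3]={T1}  "c"  orig:{}
  [2..3]={A}  "ac"

Original NTs in T[2,3] deriving "ac": ["A"]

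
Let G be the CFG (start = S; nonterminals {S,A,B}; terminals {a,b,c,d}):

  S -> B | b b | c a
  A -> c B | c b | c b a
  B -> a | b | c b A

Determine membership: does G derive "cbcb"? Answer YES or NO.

Convert to CNF:
  S -> T0 T2 | T0 X5 | T1 T1 | a | b
  A -> T0 B | T0 T1 | T0 X3
  B -> T0 X4 | a | b
  T0 -> c
  T1 -> b
  T2 -> a
  X3 -> T1 T2
  X4 -> T1 A
  X5 -> T1 A

Fill CYK table bottom-up:
  [0..0]={T0}  "c"  orig:{}
  [1..1]={B,S,T1}  "b"  orig:{B,S}
  [2..2]={T0}  "c"  orig:{}
  [3..3]={B,S,T1}  "b"  orig:{B,S}
  [0..1]={A}  "cb"
  [1..2]=∅  "bc"
  [2..3]={A}  "cb"
  [0..2]=∅  "cbc"
  [1..3]={X4,X5}  "bcb"  orig:{}
  [0..3]={B,S}  "cbcb"

S ∈ T[0,3] ⇒ YES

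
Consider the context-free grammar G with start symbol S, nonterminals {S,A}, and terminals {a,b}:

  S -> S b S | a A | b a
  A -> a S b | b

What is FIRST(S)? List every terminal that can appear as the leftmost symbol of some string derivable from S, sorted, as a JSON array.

FIRST sets, iterate to fixpoint:
iter 1:
  A via A→a S b: +{a}
  A via A→b: +{b}
  S via S→a A: +{a}
  S via S→b a: +{b}
  S: {a,b}  A: {a,b}
iter 2: (stable)
  S: {a,b}  A: {a,b}

FIRST(S) = ["a", "b"]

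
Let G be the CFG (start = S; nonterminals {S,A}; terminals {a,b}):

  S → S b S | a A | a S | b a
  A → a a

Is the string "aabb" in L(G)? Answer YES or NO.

CNF form of G:
  S -> S X2 | T0 A | T0 S | T1 T0
  A -> T0 T0
  T0 -> a
  T1 -> b
  X2 -> T1 S

CYK table (by increasing span):
  cell(0,0) a: {T0}  orig:{}
  cell(1,1) a: {T0}  orig:{}
  cell(2,2) b: {T1}  orig:{}
  cell(3,3) b: {T1}  orig:{}
  cell(0,1) aa: {A}
  cell(1,2) ab: ∅
  cell(2,3) bb: ∅
  cell(0,2) aab: ∅
  cell(1,3) abb: ∅
  cell(0,3) aabb: ∅

S ∉ T[0,3] ⇒ NO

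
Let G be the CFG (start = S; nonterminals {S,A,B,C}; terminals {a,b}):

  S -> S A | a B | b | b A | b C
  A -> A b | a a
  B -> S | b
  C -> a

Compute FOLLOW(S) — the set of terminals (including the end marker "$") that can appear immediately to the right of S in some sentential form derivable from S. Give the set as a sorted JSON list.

FIRST sets, iterate to fixpoint:
[1]
  A via A→a a: +{a}
  B via B→b: +{b}
  C via C→a: +{a}
  S via S→a B: +{a}
  S via S→b: +{b}
  FIRST[S]={a,b}  FIRST[A]={a}  FIRST[B]={b}  FIRST[C]={a}
[2]
  B via B→S: +{a}
  FIRST[S]={a,b}  FIRST[A]={a}  FIRST[B]={a,b}  FIRST[C]={a}
[3] — fixpoint
  FIRST[S]={a,b}  FIRST[A]={a}  FIRST[B]={a,b}  FIRST[C]={a}

FOLLOW sets:
initialize: $ ∈ FOLLOW(S)
iter 1:
  A→A b: FOLLOW(A) ⊇ FIRST(b) = {b}; new: +{b}
  S→S A: FOLLOW(S) ⊇ FIRST(A) = {a}; new: +{a}
  S→S A: FOLLOW(A) ⊇ FOLLOW(S) ⊇ {$,a}; new: +{$,a}
  S→a B: FOLLOW(B) ⊇ FOLLOW(S) ⊇ {$,a}; new: +{$,a}
  S→b C: FOLLOW(C) ⊇ FOLLOW(S) ⊇ {$,a}; new: +{$,a}
  FOLLOW(S)={$,a}  FOLLOW(A)={$,a,b}  FOLLOW(B)={$,a}  FOLLOW(C)={$,a}
iter 2: (stable)
  FOLLOW(S)={$,a}  FOLLOW(A)={$,a,b}  FOLLOW(B)={$,a}  FOLLOW(C)={$,a}

FOLLOW(S) = ["$", "a"]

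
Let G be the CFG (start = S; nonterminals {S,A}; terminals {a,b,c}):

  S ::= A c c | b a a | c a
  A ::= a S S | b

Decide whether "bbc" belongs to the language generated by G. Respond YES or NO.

Convert to CNF:
  S -> A X4 | T1 T0 | T2 X5
  A -> T0 X3 | b
  T0 -> a
  T1 -> c
  T2 -> b
  X3 -> S S
  X4 -> T1 T1
  X5 -> T0 T0

CYK table (by increasing span):
  [0..0]={A,T2}  "b"  orig:{A}
  [1..1]={A,T2}  "b"  orig:{A}
  [2..2]={T1}  "c"  orig:{}
  [0..1]=∅  "bb"
  [1..2]=∅  "bc"
  [0..2]=∅  "bbc"

S ∉ T[0,2] ⇒ NO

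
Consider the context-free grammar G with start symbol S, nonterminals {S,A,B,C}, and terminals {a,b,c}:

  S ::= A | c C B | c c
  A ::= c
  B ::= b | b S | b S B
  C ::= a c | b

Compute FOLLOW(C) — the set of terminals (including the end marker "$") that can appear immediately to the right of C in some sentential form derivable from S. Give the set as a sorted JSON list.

Compute FIRST by fixpoint:
[1]
  A via A→c: +{c}
  B via B→b: +{b}
  C via C→a c: +{a}
  C via C→b: +{b}
  S via S→A: +{c}
  FIRST(S)={c}  FIRST(A)={c}  FIRST(B)={b}  FIRST(C)={a,b}
[2] — fixpoint
  FIRST(S)={c}  FIRST(A)={c}  FIRST(B)={b}  FIRST(C)={a,b}

Compute FOLLOW by fixpoint:
seed FOLLOW(S) with $
round 1:
  B→b S B: FOLLOW(S) ⊇ FIRST(B) = {b}; new: +{b}
  S→A: FOLLOW(A) ⊇ FOLLOW(S) ⊇ {$,b}; new: +{$,b}
  S→c C B: FOLLOW(C) ⊇ FIRST(B) = {b}; new: +{b}
  S→c C B: FOLLOW(B) ⊇ FOLLOW(S) ⊇ {$,b}; new: +{$,b}
  FOLLOW(S)={$,b}  FOLLOW(A)={$,b}  FOLLOW(B)={$,b}  FOLLOW(C)={b}
round 2: (no change)
  FOLLOW(S)={$,b}  FOLLOW(A)={$,b}  FOLLOW(B)={$,b}  FOLLOW(C)={b}

FOLLOW(C) = ["b"]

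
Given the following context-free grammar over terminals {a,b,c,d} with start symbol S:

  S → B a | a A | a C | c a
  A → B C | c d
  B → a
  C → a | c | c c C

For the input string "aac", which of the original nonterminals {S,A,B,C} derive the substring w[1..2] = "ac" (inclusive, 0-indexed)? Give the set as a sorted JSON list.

CNF form of G:
  S -> B T2 | T0 T2 | T2 A | T2 C
  A -> B C | T0 T1
  B -> a
  C -> T0 X3 | a | c
  T0 -> c
  T1 -> d
  T2 -> a
  X3 -> T0 C

Fill CYK table bottom-up, restricted to cells inside w[1..2]:
  T[1,1] 'a' = {B,C,T2}  orig:{B,C}
  T[2,2] 'c' = {C,T0}  orig:{C}
  T[1,2] 'ac' = {A,S}

Original NTs in T[1,2] deriving "ac": ["A", "S"]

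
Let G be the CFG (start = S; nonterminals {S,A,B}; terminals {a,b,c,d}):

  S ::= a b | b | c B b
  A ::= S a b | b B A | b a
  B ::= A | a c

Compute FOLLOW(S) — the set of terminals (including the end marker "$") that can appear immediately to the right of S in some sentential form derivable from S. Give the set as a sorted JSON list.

Compute FIRST by fixpoint:
round 1:
  A via A→b B A: +{b}
  B via B→A: +{b}
  B via B→a c: +{a}
  S via S→a b: +{a}
  S via S→b: +{b}
  S via S→c B b: +{c}
  S: {a,b,c}  A: {b}  B: {a,b}
round 2:
  A via A→S a b: +{a,c}
  B via B→A: +{c}
  S: {a,b,c}  A: {a,b,c}  B: {a,b,c}
round 3: done
  S: {a,b,c}  A: {a,b,c}  B: {a,b,c}

FOLLOW iteration:
seed FOLLOW(S) with $
iter 1:
  A→S a b: FOLLOW(S) ⊇ FIRST(a) = {a}; new: +{a}
  A→b B A: FOLLOW(B) ⊇ FIRST(A) = {a,b,c}; new: +{a,b,c}
  B→A: FOLLOW(A) ⊇ FOLLOW(B) ⊇ {a,b,c}; new: +{a,b,c}
  FOLLOW[S]={$,a}  FOLLOW[A]={a,b,c}  FOLLOW[B]={a,b,c}
iter 2: (no change)
  FOLLOW[S]={$,a}  FOLLOW[A]={a,b,c}  FOLLOW[B]={a,b,c}

FOLLOW(S) = ["$", "a"]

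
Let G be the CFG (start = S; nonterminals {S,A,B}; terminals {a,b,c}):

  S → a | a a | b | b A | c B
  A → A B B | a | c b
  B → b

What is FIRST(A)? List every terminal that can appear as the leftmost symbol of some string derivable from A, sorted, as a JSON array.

Compute FIRST by fixpoint:
pass 1:
  A via A→a: +{a}
  A via A→c b: +{c}
  B via B→b: +{b}
  S via S→a: +{a}
  S via S→b: +{b}
  S via S→c B: +{c}
  S: {a,b,c}  A: {a,c}  B: {b}
pass 2: — fixpoint
  S: {a,b,c}  A: {a,c}  B: {b}

FIRST(A) = ["a", "c"]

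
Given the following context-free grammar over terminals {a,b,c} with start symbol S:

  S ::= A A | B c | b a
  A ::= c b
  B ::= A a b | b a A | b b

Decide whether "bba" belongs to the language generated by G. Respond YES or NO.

Convert to CNF:
  S -> A A | B T0 | T1 T2
  A -> T0 T1
  B -> A X3 | T1 T1 | T1 X4
  T0 -> c
  T1 -> b
  T2 -> a
  X3 -> T2 T1
  X4 -> T2 A

Fill CYK table bottom-up:
  cell(0,0) b: {T1}  orig:{}
  cell(1,1) b: {T1}  orig:{}
  cell(2,2) a: {T2}  orig:{}
  cell(0,1) bb: {B}
  cell(1,2) ba: {S}
  cell(0,2) bba: ∅

S ∉ T[0,2] ⇒ NO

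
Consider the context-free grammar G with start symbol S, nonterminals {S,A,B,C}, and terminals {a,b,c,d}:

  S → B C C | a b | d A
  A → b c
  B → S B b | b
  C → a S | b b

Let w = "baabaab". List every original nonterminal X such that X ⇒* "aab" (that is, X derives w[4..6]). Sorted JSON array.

CNF form of G:
  S -> B X5 | T2 T0 | T3 A
  A -> T0 T1
  B -> S X4 | b
  C -> T0 T0 | T2 S
  T0 -> b
  T1 -> c
  T2 -> a
  T3 -> d
  X4 -> B T0
  X5 -> C C

CYK table (by increasing span) — only the sub-triangle for w[4..6]:
  [4..4]={T2}  "a"  orig:{}
  [5..5]={T2}  "a"  orig:{}
  [6..6]={B,T0}  "b"  orig:{B}
  [4..5]=∅  "aa"
  [5..6]={S}  "ab"
  [4..6]={C}  "aab"

Original NTs in T[4,6] deriving "aab": ["C"]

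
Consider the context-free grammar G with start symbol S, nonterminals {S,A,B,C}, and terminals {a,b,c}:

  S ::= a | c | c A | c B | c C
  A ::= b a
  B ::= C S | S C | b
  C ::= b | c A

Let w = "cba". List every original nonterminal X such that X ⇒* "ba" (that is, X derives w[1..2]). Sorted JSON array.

CNF form of G:
  S -> T2 A | T2 B | T2 C | a | c
  A -> T0 T1
  B -> C S | S C | b
  C -> T2 A | b
  T0 -> b
  T1 -> a
  T2 -> c

CYK fill, restricted to cells inside w[1..2]:
  T[1,1] 'b' = {B,C,T0}  orig:{B,C}
  T[2,2] 'a' = {S,T1}  orig:{S}
  T[1,2] 'ba' = {A,B}

Original NTs in T[1,2] deriving "ba": ["A", "B"]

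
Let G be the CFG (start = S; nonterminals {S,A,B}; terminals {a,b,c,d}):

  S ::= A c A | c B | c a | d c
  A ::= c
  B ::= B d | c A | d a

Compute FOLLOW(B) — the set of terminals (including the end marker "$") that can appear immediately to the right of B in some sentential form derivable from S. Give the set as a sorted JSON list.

FIRST sets, iterate to fixpoint:
[1]
  A via A→c: +{c}
  B via B→c A: +{c}
  B via B→d a: +{d}
  S via S→A c A: +{c}
  S via S→d c: +{d}
  FIRST(S)={c,d}  FIRST(A)={c}  FIRST(B)={c,d}
[2] (no change)
  FIRST(S)={c,d}  FIRST(A)={c}  FIRST(B)={c,d}

FOLLOW sets:
FOLLOW(S) := {$}
[1]
  B→B d: FOLLOW(B) ⊇ FIRST(d) = {d}; new: +{d}
  B→c A: FOLLOW(A) ⊇ FOLLOW(B) ⊇ {d}; new: +{d}
  S→A c A: FOLLOW(A) ⊇ FIRST(c) = {c}; new: +{c}
  S→A c A: FOLLOW(A) ⊇ FOLLOW(S) ⊇ {$}; new: +{$}
  S→c B: FOLLOW(B) ⊇ FOLLOW(S) ⊇ {$}; new: +{$}
  FOLLOW[S]={$}  FOLLOW[A]={$,c,d}  FOLLOW[B]={$,d}
[2] done
  FOLLOW[S]={$}  FOLLOW[A]={$,c,d}  FOLLOW[B]={$,d}

FOLLOW(B) = ["$", "d"]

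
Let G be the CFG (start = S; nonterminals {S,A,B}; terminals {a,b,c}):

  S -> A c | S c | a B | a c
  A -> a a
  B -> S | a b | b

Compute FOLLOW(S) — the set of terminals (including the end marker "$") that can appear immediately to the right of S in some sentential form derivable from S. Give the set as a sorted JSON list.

Compute FIRST by fixpoint:
iter 1:
  A via A→a a: +{a}
  B via B→a b: +{a}
  B via B→b: +{b}
  S via S→A c: +{a}
  S: {a}  A: {a}  B: {a,b}
iter 2: — fixpoint
  S: {a}  A: {a}  B: {a,b}

FOLLOW iteration:
FOLLOW(S) := {$}
round 1:
  S→A c: FOLLOW(A) ⊇ FIRST(c) = {c}; new: +{c}
  S→S c: FOLLOW(S) ⊇ FIRST(c) = {c}; new: +{c}
  S→a B: FOLLOW(B) ⊇ FOLLOW(S) ⊇ {$,c}; new: +{$,c}
  S: {$,c}  A: {c}  B: {$,c}
round 2: done
  S: {$,c}  A: {c}  B: {$,c}

FOLLOW(S) = ["$", "c"]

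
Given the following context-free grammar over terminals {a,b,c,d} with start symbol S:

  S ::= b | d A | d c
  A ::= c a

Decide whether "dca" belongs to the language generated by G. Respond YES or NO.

CNF form of G:
  S -> T2 A | T2 T0 | b
  A -> T0 T1
  T0 -> c
  T1 -> a
  T2 -> d

Fill CYK table bottom-up:
  T[0,0] 'd' = {T2}  orig:{}
  T[1,1] 'c' = {T0}  orig:{}
  T[2,2] 'a' = {T1}  orig:{}
  T[0,1] 'dc' = {S}
  T[1,2] 'ca' = {A}
  T[0,2] 'dca' = {S}

S ∈ T[0,2] ⇒ YES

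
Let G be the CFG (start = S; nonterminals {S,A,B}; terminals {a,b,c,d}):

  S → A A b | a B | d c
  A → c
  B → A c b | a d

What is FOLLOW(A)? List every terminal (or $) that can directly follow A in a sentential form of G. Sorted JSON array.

Compute FIRST by fixpoint:
[1]
  A via A→c: +{c}
  B via B→A c b: +{c}
  B via B→a d: +{a}
  S via S→A A b: +{c}
  S via S→a B: +{a}
  S via S→d c: +{d}
  S: {a,c,d}  A: {c}  B: {a,c}
[2] (no change)
  S: {a,c,d}  A: {c}  B: {a,c}

Compute FOLLOW by fixpoint:
initialize: $ ∈ FOLLOW(S)
pass 1:
  B→A c b: FOLLOW(A) ⊇ FIRST(c) = {c}; new: +{c}
  S→A A b: FOLLOW(A) ⊇ FIRST(b) = {b}; new: +{b}
  S→a B: FOLLOW(B) ⊇ FOLLOW(S) ⊇ {$}; new: +{$}
  FOLLOW[S]={$}  FOLLOW[A]={b,c}  FOLLOW[B]={$}
pass 2: done
  FOLLOW[S]={$}  FOLLOW[A]={b,c}  FOLLOW[B]={$}

FOLLOW(A) = ["b", "c"]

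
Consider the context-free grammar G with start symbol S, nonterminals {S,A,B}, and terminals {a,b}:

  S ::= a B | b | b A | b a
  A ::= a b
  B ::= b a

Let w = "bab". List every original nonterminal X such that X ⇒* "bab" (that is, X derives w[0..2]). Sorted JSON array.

Convert to CNF:
  S -> T0 B | T1 A | T1 T0 | b
  A -> T0 T1
  B -> T1 T0
  T0 -> a
  T1 -> b

CYK fill — only the sub-triangle for w[0..2]:
  cell(0,0) b: {S,T1}  orig:{S}
  cell(1,1) a: {T0}  orig:{}
  cell(2,2) b: {S,T1}  orig:{S}
  cell(0,1) ba: {B,S}
  cell(1,2) ab: {A}
  cell(0,2) bab: {S}

Original NTs in T[0,2] deriving "bab": ["S"]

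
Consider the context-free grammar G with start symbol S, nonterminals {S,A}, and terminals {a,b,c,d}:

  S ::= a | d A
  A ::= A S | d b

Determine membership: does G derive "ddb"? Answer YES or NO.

CNF form of G:
  S -> T0 A | a
  A -> A S | T0 T1
  T0 -> d
  T1 -> b

CYK table (by increasing span):
  [0..0]={T0}  "d"  orig:{}
  [1..1]={T0}  "d"  orig:{}
  [2..2]={T1}  "b"  orig:{}
  [0..1]=∅  "dd"
  [1..2]={A}  "db"
  [0..2]={S}  "ddb"

S ∈ T[0,2] ⇒ YES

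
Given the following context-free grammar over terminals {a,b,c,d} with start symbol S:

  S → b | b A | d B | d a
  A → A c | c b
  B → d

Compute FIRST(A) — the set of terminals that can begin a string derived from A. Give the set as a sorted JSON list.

FIRST iteration:
iter 1:
  A via A→c b: +{c}
  B via B→d: +{d}
  S via S→b: +{b}
  S via S→d B: +{d}
  FIRST[S]={b,d}  FIRST[A]={c}  FIRST[B]={d}
iter 2: — fixpoint
  FIRST[S]={b,d}  FIRST[A]={c}  FIRST[B]={d}

FIRST(A) = ["c"]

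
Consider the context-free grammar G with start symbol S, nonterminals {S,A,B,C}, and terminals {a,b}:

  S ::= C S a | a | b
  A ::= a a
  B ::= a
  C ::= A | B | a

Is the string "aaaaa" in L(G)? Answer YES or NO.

CNF form of G:
  S -> C X1 | a | b
  A -> T0 T0
  B -> a
  C -> T0 T0 | a
  T0 -> a
  X1 -> S T0

CYK fill:
  [0..0]={B,C,S,T0}  "a"  orig:{B,C,S}
  [1..1]={B,C,S,T0}  "a"  orig:{B,C,S}
  [2..2]={B,C,S,T0}  "a"  orig:{B,C,S}
  [3..3]={B,C,S,T0}  "a"  orig:{B,C,S}
  [4..4]={B,C,S,T0}  "a"  orig:{B,C,S}
  [0..1]={A,C,X1}  "aa"  orig:{A,C}
  [1..2]={A,C,X1}  "aa"  orig:{A,C}
  [2..3]={A,C,X1}  "aa"  orig:{A,C}
  [3..4]={A,C,X1}  "aa"  orig:{A,C}
  [0..2]={S}  "aaa"
  [1..3]={S}  "aaa"
  [2..4]={S}  "aaa"
  [0..3]={S,X1}  "aaaa"  orig:{S}
  [1..4]={S,X1}  "aaaa"  orig:{S}
  [0..4]={S,X1}  "aaaaa"  orig:{S}

S ∈ T[0,4] ⇒ YES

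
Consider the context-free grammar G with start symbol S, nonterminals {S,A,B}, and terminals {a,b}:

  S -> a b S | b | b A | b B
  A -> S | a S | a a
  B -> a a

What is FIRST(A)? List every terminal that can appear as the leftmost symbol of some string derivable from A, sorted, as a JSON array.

Compute FIRST by fixpoint:
round 1:
  A via A→a S: +{a}
  B via B→a a: +{a}
  S via S→a b S: +{a}
  S via S→b: +{b}
  S: {a,b}  A: {a}  B: {a}
round 2:
  A via A→S: +{b}
  S: {a,b}  A: {a,b}  B: {a}
round 3: done
  S: {a,b}  A: {a,b}  B: {a}

FIRST(A) = ["a", "b"]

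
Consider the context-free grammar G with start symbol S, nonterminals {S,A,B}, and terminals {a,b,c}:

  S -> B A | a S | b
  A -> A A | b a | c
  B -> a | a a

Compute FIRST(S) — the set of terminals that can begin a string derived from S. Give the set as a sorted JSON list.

FIRST sets, iterate to fixpoint:
[1]
  A via A→b a: +{b}
  A via A→c: +{c}
  B via B→a: +{a}
  S via S→B A: +{a}
  S via S→b: +{b}
  S: {a,b}  A: {b,c}  B: {a}
[2] — fixpoint
  S: {a,b}  A: {b,c}  B: {a}

FIRST(S) = ["a", "b"]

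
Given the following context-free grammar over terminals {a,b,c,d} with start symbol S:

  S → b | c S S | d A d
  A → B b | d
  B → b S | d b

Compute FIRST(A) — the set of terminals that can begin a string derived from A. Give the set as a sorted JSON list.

FIRST sets, iterate to fixpoint:
round 1:
  A via A→d: +{d}
  B via B→b S: +{b}
  B via B→d b: +{d}
  S via S→b: +{b}
  S via S→c S S: +{c}
  S via S→d A d: +{d}
  FIRST(S)={b,c,d}  FIRST(A)={d}  FIRST(B)={b,d}
round 2:
  A via A→B b: +{b}
  FIRST(S)={b,c,d}  FIRST(A)={b,d}  FIRST(B)={b,d}
round 3: done
  FIRST(S)={b,c,d}  FIRST(A)={b,d}  FIRST(B)={b,d}

FIRST(A) = ["b", "d"]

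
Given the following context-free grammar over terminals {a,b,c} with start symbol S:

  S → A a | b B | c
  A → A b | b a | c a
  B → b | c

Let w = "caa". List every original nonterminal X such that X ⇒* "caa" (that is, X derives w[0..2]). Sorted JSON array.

Convert to CNF:
  S -> A T1 | T0 B | c
  A -> A T0 | T0 T1 | T2 T1
  B -> b | c
  T0 -> b
  T1 -> a
  T2 -> c

CYK fill, restricted to cells inside w[0..2]:
  cell(0,0) c: {B,S,T2}  orig:{B,S}
  cell(1,1) a: {T1}  orig:{}
  cell(2,2) a: {T1}  orig:{}
  cell(0,1) ca: {A}
  cell(1,2) aa: ∅
  cell(0,2) caa: {S}

Original NTs in T[0,2] deriving "caa": ["S"]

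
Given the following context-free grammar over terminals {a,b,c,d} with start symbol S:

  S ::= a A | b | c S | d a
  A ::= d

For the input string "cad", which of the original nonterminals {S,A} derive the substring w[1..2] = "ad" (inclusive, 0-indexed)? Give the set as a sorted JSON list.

CNF form of G:
  S -> T0 A | T1 S | T2 T0 | b
  A -> d
  T0 -> a
  T1 -> c
  T2 -> d

Fill CYK table bottom-up — only the sub-triangle for w[1..2]:
  cell(1,1) a: {T0}  orig:{}
  cell(2,2) d: {A,T2}  orig:{A}
  cell(1,2) ad: {S}

Original NTs in T[1,2] deriving "ad": ["S"]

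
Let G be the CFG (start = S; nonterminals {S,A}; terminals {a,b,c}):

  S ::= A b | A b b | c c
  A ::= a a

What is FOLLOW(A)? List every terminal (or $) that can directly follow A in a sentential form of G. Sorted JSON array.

Compute FIRST by fixpoint:
round 1:
  A via A→a a: +{a}
  S via S→A b: +{a}
  S via S→c c: +{c}
  FIRST(S)={a,c}  FIRST(A)={a}
round 2: (no change)
  FIRST(S)={a,c}  FIRST(A)={a}

FOLLOW iteration:
FOLLOW(S) := {$}
round 1:
  S→A b: FOLLOW(A) ⊇ FIRST(b) = {b}; new: +{b}
  FOLLOW(S)={$}  FOLLOW(A)={b}
round 2: (no change)
  FOLLOW(S)={$}  FOLLOW(A)={b}

FOLLOW(A) = ["b"]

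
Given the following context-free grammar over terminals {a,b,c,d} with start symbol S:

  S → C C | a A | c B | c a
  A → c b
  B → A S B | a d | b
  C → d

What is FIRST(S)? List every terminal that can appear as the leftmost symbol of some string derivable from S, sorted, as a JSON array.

FIRST iteration:
[1]
  A via A→c b: +{c}
  B via B→A S B: +{c}
  B via B→a d: +{a}
  B via B→b: +{b}
  C via C→d: +{d}
  S via S→C C: +{d}
  S via S→a A: +{a}
  S via S→c B: +{c}
  S: {a,c,d}  A: {c}  B: {a,b,c}  C: {d}
[2] done
  S: {a,c,d}  A: {c}  B: {a,b,c}  C: {d}

FIRST(S) = ["a", "c", "d"]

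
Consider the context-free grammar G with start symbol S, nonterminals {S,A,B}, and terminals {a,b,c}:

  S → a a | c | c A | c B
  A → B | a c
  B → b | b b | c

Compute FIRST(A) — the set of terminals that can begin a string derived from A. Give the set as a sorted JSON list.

FIRST iteration:
iter 1:
  A via A→a c: +{a}
  B via B→b: +{b}
  B via B→c: +{c}
  S via S→a a: +{a}
  S via S→c: +{c}
  FIRST[S]={a,c}  FIRST[A]={a}  FIRST[B]={b,c}
iter 2:
  A via A→B: +{b,c}
  FIRST[S]={a,c}  FIRST[A]={a,b,c}  FIRST[B]={b,c}
iter 3: (no change)
  FIRST[S]={a,c}  FIRST[A]={a,b,c}  FIRST[B]={b,c}

FIRST(A) = ["a", "b", "c"]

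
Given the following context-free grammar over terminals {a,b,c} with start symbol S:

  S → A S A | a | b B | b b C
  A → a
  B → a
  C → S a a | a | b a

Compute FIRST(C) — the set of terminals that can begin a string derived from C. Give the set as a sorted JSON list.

Compute FIRST by fixpoint:
pass 1:
  A via A→a: +{a}
  B via B→a: +{a}
  C via C→a: +{a}
  C via C→b a: +{b}
  S via S→A S A: +{a}
  S via S→b B: +{b}
  FIRST[S]={a,b}  FIRST[A]={a}  FIRST[B]={a}  FIRST[C]={a,b}
pass 2: (no change)
  FIRST[S]={a,b}  FIRST[A]={a}  FIRST[B]={a}  FIRST[C]={a,b}

FIRST(C) = ["a", "b"]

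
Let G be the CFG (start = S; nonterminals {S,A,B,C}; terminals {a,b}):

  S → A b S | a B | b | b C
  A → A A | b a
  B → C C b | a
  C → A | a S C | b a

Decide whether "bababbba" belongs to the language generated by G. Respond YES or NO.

Convert to CNF:
  S -> A X4 | T0 C | T1 B | b
  A -> A A | T0 T1
  B -> C X2 | a
  C -> A A | T0 T1 | T1 X3
  T0 -> b
  T1 -> a
  X2 -> C T0
  X3 -> S C
  X4 -> T0 S

CYK table (by increasing span):
  T[0,0] 'b' = {S,T0}  orig:{S}
  T[1,1] 'a' = {B,T1}  orig:{B}
  T[2,2] 'b' = {S,T0}  orig:{S}
  T[3,3] 'a' = {B,T1}  orig:{B}
  T[4,4] 'b' = {S,T0}  orig:{S}
  T[5,5] 'b' = {S,T0}  orig:{S}
  T[6,6] 'b' = {S,T0}  orig:{S}
  T[7,7] 'a' = {B,T1}  orig:{B}
  T[0,1] 'ba' = {A,C}
  T[1,2] 'ab' = ∅
  T[2,3] 'ba' = {A,C}
  T[3,4] 'ab' = ∅
  T[4,5] 'bb' = {X4}  orig:{}
  T[5,6] 'bb' = {X4}  orig:{}
  T[6,7] 'ba' = {A,C}
  T[0,2] 'bab' = {X2}  orig:{}
  T[1,3] 'aba' = ∅
  T[2,4] 'bab' = {X2}  orig:{}
  T[3,5] 'abb' = ∅
  T[4,6] 'bbb' = ∅
  T[5,7] 'bba' = {S,X3}  orig:{S}
  T[0,3] 'baba' = {A,C}
  T[1,4] 'abab' = ∅
  T[2,5] 'babb' = {S}
  T[3,6] 'abbb' = ∅
  T[4,7] 'bbba' = {X4}  orig:{}
  T[0,4] 'babab' = {B,X2}  orig:{B}
  T[1,5] 'ababb' = ∅
  T[2,6] 'babbb' = ∅
  T[3,7] 'abbba' = ∅
  T[0,5] 'bababb' = {S}
  T[1,6] 'ababbb' = ∅
  T[2,7] 'babbba' = {S,X3}  orig:{S}
  T[0,6] 'bababbb' = ∅
  T[1,7] 'ababbba' = {C}
  T[0,7] 'bababbba' = {S,X3}  orig:{S}

S ∈ T[0,7] ⇒ YES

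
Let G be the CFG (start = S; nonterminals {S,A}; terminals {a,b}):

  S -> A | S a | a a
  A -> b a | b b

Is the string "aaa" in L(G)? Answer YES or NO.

CNF form of G:
  S -> S T1 | T0 T0 | T0 T1 | T1 T1
  A -> T0 T0 | T0 T1
  T0 -> b
  T1 -> a

CYK table (by increasing span):
  T[0,0] 'a' = {T1}  orig:{}
  T[1,1] 'a' = {T1}  orig:{}
  T[2,2] 'a' = {T1}  orig:{}
  T[0,1] 'aa' = {S}
  T[1,2] 'aa' = {S}
  T[0,2] 'aaa' = {S}

S ∈ T[0,2] ⇒ YES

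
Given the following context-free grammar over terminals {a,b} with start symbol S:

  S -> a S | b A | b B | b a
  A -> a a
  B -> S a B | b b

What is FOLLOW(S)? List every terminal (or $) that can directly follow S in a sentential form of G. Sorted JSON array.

FIRST iteration:
[1]
  A via A→a a: +{a}
  B via B→b b: +{b}
  S via S→a S: +{a}
  S via S→b A: +{b}
  FIRST[S]={a,b}  FIRST[A]={a}  FIRST[B]={b}
[2]
  B via B→S a B: +{a}
  FIRST[S]={a,b}  FIRST[A]={a}  FIRST[B]={a,b}
[3] done
  FIRST[S]={a,b}  FIRST[A]={a}  FIRST[B]={a,b}

Compute FOLLOW by fixpoint:
FOLLOW(S) := {$}
iter 1:
  B→S a B: FOLLOW(S) ⊇ FIRST(a) = {a}; new: +{a}
  S→b A: FOLLOW(A) ⊇ FOLLOW(S) ⊇ {$,a}; new: +{$,a}
  S→b B: FOLLOW(B) ⊇ FOLLOW(S) ⊇ {$,a}; new: +{$,a}
  FOLLOW(S)={$,a}  FOLLOW(A)={$,a}  FOLLOW(B)={$,a}
iter 2: — fixpoint
  FOLLOW(S)={$,a}  FOLLOW(A)={$,a}  FOLLOW(B)={$,a}

FOLLOW(S) = ["$", "a"]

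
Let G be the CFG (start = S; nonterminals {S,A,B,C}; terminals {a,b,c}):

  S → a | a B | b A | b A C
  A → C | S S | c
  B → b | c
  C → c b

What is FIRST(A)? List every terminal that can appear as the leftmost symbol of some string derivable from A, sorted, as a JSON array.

Compute FIRST by fixpoint:
pass 1:
  A via A→c: +{c}
  B via B→b: +{b}
  B via B→c: +{c}
  C via C→c b: +{c}
  S via S→a: +{a}
  S via S→b A: +{b}
  S: {a,b}  A: {c}  B: {b,c}  C: {c}
pass 2:
  A via A→S S: +{a,b}
  S: {a,b}  A: {a,b,c}  B: {b,c}  C: {c}
pass 3: done
  S: {a,b}  A: {a,b,c}  B: {b,c}  C: {c}

FIRST(A) = ["a", "b", "c"]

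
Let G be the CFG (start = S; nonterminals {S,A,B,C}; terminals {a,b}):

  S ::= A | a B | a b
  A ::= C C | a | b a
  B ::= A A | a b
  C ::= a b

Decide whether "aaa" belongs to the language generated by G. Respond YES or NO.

CNF form of G:
  S -> C C | T0 T1 | T1 B | T1 T0 | a
  A -> C C | T0 T1 | a
  B -> A A | T1 T0
  C -> T1 T0
  T0 -> b
  T1 -> a

CYK fill:
  [0..0]={A,S,T1}  "a"  orig:{A,S}
  [1..1]={A,S,T1}  "a"  orig:{A,S}
  [2..2]={A,S,T1}  "a"  orig:{A,S}
  [0..1]={B}  "aa"
  [1..2]={B}  "aa"
  [0..2]={S}  "aaa"

S ∈ T[0,2] ⇒ YES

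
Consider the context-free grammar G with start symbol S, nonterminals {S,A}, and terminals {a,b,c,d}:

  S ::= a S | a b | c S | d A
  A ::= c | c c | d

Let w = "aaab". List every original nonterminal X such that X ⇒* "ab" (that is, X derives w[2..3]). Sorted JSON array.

CNF form of G:
  S -> T0 S | T1 S | T1 T2 | T3 A
  A -> T0 T0 | c | d
  T0 -> c
  T1 -> a
  T2 -> b
  T3 -> d

Fill CYK table bottom-up, restricted to cells inside w[2..3]:
  T[2,2] 'a' = {T1}  orig:{}
  T[3,3] 'b' = {T2}  orig:{}
  T[2,3] 'ab' = {S}

Original NTs in T[2,3] deriving "ab": ["S"]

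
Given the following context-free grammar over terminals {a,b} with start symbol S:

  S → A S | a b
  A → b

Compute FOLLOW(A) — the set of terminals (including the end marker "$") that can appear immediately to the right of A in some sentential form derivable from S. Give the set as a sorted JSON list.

FIRST iteration:
iter 1:
  A via A→b: +{b}
  S via S→A S: +{b}
  S via S→a b: +{a}
  FIRST[S]={a,b}  FIRST[A]={b}
iter 2: done
  FIRST[S]={a,b}  FIRST[A]={b}

FOLLOW sets:
FOLLOW(S) := {$}
[1]
  S→A S: FOLLOW(A) ⊇ FIRST(S) = {a,b}; new: +{a,b}
  S: {$}  A: {a,b}
[2] (stable)
  S: {$}  A: {a,b}

FOLLOW(A) = ["a", "b"]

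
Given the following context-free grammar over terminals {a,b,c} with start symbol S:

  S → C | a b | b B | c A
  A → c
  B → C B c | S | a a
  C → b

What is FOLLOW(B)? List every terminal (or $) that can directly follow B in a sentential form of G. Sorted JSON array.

FIRST iteration:
round 1:
  A via A→c: +{c}
  B via B→a a: +{a}
  C via C→b: +{b}
  S via S→C: +{b}
  S via S→a b: +{a}
  S via S→c A: +{c}
  S: {a,b,c}  A: {c}  B: {a}  C: {b}
round 2:
  B via B→C B c: +{b}
  B via B→S: +{c}
  S: {a,b,c}  A: {c}  B: {a,b,c}  C: {b}
round 3: — fixpoint
  S: {a,b,c}  A: {c}  B: {a,b,c}  C: {b}

FOLLOW iteration:
initialize: $ ∈ FOLLOW(S)
pass 1:
  B→C B c: FOLLOW(C) ⊇ FIRST(B) = {a,b,c}; new: +{a,b,c}
  B→C B c: FOLLOW(B) ⊇ FIRST(c) = {c}; new: +{c}
  B→S: FOLLOW(S) ⊇ FOLLOW(B) ⊇ {c}; new: +{c}
  S→C: FOLLOW(C) ⊇ FOLLOW(S) ⊇ {$,c}; new: +{$}
  S→b B: FOLLOW(B) ⊇ FOLLOW(S) ⊇ {$,c}; new: +{$}
  S→c A: FOLLOW(A) ⊇ FOLLOW(S) ⊇ {$,c}; new: +{$,c}
  S: {$,c}  A: {$,c}  B: {$,c}  C: {$,a,b,c}
pass 2: (no change)
  S: {$,c}  A: {$,c}  B: {$,c}  C: {$,a,b,c}

FOLLOW(B) = ["$", "c"]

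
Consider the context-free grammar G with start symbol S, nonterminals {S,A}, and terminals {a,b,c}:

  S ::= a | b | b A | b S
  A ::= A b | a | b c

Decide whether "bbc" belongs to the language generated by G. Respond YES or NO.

Convert to CNF:
  S -> T0 A | T0 S | a | b
  A -> A T0 | T0 T1 | a
  T0 -> b
  T1 -> c

Fill CYK table bottom-up:
  T[0,0] 'b' = {S,T0}  orig:{S}
  T[1,1] 'b' = {S,T0}  orig:{S}
  T[2,2] 'c' = {T1}  orig:{}
  T[0,1] 'bb' = {S}
  T[1,2] 'bc' = {A}
  T[0,2] 'bbc' = {S}

S ∈ T[0,2] ⇒ YES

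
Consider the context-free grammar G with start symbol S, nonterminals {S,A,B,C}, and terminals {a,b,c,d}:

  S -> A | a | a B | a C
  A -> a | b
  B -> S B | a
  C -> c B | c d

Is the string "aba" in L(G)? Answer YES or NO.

CNF form of G:
  S -> T2 B | T2 C | a | b
  A -> a | b
  B -> S B | a
  C -> T0 B | T0 T1
  T0 -> c
  T1 -> d
  T2 -> a

CYK table (by increasing span):
  [0..0]={A,B,S,T2}  "a"  orig:{A,B,S}
  [1..1]={A,S}  "b"
  [2..2]={A,B,S,T2}  "a"  orig:{A,B,S}
  [0..1]=∅  "ab"
  [1..2]={B}  "ba"
  [0..2]={B,S}  "aba"

S ∈ T[0,2] ⇒ YES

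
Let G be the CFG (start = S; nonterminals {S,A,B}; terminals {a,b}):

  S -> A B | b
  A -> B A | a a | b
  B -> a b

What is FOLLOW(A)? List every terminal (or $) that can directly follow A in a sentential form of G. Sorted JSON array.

FIRST sets, iterate to fixpoint:
round 1:
  A via A→a a: +{a}
  A via A→b: +{b}
  B via B→a b: +{a}
  S via S→A B: +{a,b}
  S: {a,b}  A: {a,b}  B: {a}
round 2: (no change)
  S: {a,b}  A: {a,b}  B: {a}

Compute FOLLOW by fixpoint:
initialize: $ ∈ FOLLOW(S)
round 1:
  A→B A: FOLLOW(B) ⊇ FIRST(A) = {a,b}; new: +{a,b}
  S→A B: FOLLOW(A) ⊇ FIRST(B) = {a}; new: +{a}
  S→A B: FOLLOW(B) ⊇ FOLLOW(S) ⊇ {$}; new: +{$}
  FOLLOW(S)={$}  FOLLOW(A)={a}  FOLLOW(B)={$,a,b}
round 2: (no change)
  FOLLOW(S)={$}  FOLLOW(A)={a}  FOLLOW(B)={$,a,b}

FOLLOW(A) = ["a"]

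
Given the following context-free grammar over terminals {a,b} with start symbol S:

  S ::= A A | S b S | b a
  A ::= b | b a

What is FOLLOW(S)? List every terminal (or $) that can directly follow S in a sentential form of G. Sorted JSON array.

FIRST iteration:
pass 1:
  A via A→b: +{b}
  S via S→A A: +{b}
  S: {b}  A: {b}
pass 2: (stable)
  S: {b}  A: {b}

FOLLOW iteration:
FOLLOW(S) := {$}
[1]
  S→A A: FOLLOW(A) ⊇ FIRST(A) = {b}; new: +{b}
  S→A A: FOLLOW(A) ⊇ FOLLOW(S) ⊇ {$}; new: +{$}
  S→S b S: FOLLOW(S) ⊇ FIRST(b) = {b}; new: +{b}
  FOLLOW[S]={$,b}  FOLLOW[A]={$,b}
[2] done
  FOLLOW[S]={$,b}  FOLLOW[A]={$,b}

FOLLOW(S) = ["$", "b"]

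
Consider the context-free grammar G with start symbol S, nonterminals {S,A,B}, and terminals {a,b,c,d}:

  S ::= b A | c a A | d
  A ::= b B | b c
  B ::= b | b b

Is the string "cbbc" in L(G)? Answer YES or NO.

CNF form of G:
  S -> T0 A | T1 X3 | d
  A -> T0 B | T0 T1
  B -> T0 T0 | b
  T0 -> b
  T1 -> c
  T2 -> a
  X3 -> T2 A

CYK table (by increasing span):
  [0..0]={T1}  "c"  orig:{}
  [1..1]={B,T0}  "b"  orig:{B}
  [2..2]={B,T0}  "b"  orig:{B}
  [3..3]={T1}  "c"  orig:{}
  [0..1]=∅  "cb"
  [1..2]={A,B}  "bb"
  [2..3]={A}  "bc"
  [0..2]=∅  "cbb"
  [1..3]={S}  "bbc"
  [0..3]=∅  "cbbc"

S ∉ T[0,3] ⇒ NO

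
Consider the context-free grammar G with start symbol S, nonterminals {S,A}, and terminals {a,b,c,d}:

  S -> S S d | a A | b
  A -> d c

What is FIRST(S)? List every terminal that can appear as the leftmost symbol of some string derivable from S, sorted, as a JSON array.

Compute FIRST by fixpoint:
round 1:
  A via A→d c: +{d}
  S via S→a A: +{a}
  S via S→b: +{b}
  S: {a,b}  A: {d}
round 2: — fixpoint
  S: {a,b}  A: {d}

FIRST(S) = ["a", "b"]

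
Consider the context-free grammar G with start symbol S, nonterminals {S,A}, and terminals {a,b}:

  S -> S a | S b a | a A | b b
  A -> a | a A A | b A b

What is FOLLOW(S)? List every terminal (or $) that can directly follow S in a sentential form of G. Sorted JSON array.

FIRST sets, iterate to fixpoint:
iter 1:
  A via A→a: +{a}
  A via A→b A b: +{b}
  S via S→a A: +{a}
  S via S→b b: +{b}
  FIRST(S)={a,b}  FIRST(A)={a,b}
iter 2: done
  FIRST(S)={a,b}  FIRST(A)={a,b}

Compute FOLLOW by fixpoint:
initialize: $ ∈ FOLLOW(S)
iter 1:
  A→a A A: FOLLOW(A) ⊇ FIRST(A) = {a,b}; new: +{a,b}
  S→S a: FOLLOW(S) ⊇ FIRST(a) = {a}; new: +{a}
  S→S b a: FOLLOW(S) ⊇ FIRST(b) = {b}; new: +{b}
  S→a A: FOLLOW(A) ⊇ FOLLOW(S) ⊇ {$,a,b}; new: +{$}
  FOLLOW[S]={$,a,b}  FOLLOW[A]={$,a,b}
iter 2: (no change)
  FOLLOW[S]={$,a,b}  FOLLOW[A]={$,a,b}

FOLLOW(S) = ["$", "a", "b"]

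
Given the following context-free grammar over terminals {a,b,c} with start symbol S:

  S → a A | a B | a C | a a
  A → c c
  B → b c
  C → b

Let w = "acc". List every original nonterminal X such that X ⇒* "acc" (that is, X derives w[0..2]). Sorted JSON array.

Convert to CNF:
  S -> T2 A | T2 B | T2 C | T2 T2
  A -> T0 T0
  B -> T1 T0
  C -> b
  T0 -> c
  T1 -> b
  T2 -> a

Fill CYK table bottom-up, restricted to cells inside w[0..2]:
  T[0,0] 'a' = {T2}  orig:{}
  T[1,1] 'c' = {T0}  orig:{}
  T[2,2] 'c' = {T0}  orig:{}
  T[0,1] 'ac' = ∅
  T[1,2] 'cc' = {A}
  T[0,2] 'acc' = {S}

Original NTs in T[0,2] deriving "acc": ["S"]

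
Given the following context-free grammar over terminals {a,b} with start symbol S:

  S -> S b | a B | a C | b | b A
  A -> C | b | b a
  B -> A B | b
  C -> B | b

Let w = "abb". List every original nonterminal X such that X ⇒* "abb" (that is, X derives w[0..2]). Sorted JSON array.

CNF form of G:
  S -> S T0 | T0 A | T1 B | T1 C | b
  A -> A B | T0 T1 | b
  B -> A B | b
  C -> A B | b
  T0 -> b
  T1 -> a

CYK table (by increasing span) — only the sub-triangle for w[0..2]:
  T[0,0] 'a' = {T1}  orig:{}
  T[1,1] 'b' = {A,B,C,S,T0}  orig:{A,B,C,S}
  T[2,2] 'b' = {A,B,C,S,T0}  orig:{A,B,C,S}
  T[0,1] 'ab' = {S}
  T[1,2] 'bb' = {A,B,C,S}
  T[0,2] 'abb' = {S}

Original NTs in T[0,2] deriving "abb": ["S"]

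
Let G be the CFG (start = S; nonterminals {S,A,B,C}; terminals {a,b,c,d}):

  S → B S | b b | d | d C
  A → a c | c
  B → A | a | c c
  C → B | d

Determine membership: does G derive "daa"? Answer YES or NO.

Convert to CNF:
  S -> B S | T2 T2 | T3 C | d
  A -> T0 T1 | c
  B -> T0 T1 | T1 T1 | a | c
  C -> T0 T1 | T1 T1 | a | c | d
  T0 -> a
  T1 -> c
  T2 -> b
  T3 -> d

CYK fill:
  [0..0]={C,S,T3}  "d"  orig:{C,S}
  [1..1]={B,C,T0}  "a"  orig:{B,C}
  [2..2]={B,C,T0}  "a"  orig:{B,C}
  [0..1]={S}  "da"
  [1..2]=∅  "aa"
  [0..2]=∅  "daa"

S ∉ T[0,2] ⇒ NO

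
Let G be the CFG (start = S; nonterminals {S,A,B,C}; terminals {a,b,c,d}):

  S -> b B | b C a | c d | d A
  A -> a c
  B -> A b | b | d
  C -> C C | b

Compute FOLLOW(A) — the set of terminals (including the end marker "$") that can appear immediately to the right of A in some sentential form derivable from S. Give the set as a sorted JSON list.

FIRST iteration:
round 1:
  A via A→a c: +{a}
  B via B→A b: +{a}
  B via B→b: +{b}
  B via B→d: +{d}
  C via C→b: +{b}
  S via S→b B: +{b}
  S via S→c d: +{c}
  S via S→d A: +{d}
  FIRST[S]={b,c,d}  FIRST[A]={a}  FIRST[B]={a,b,d}  FIRST[C]={b}
round 2: — fixpoint
  FIRST[S]={b,c,d}  FIRST[A]={a}  FIRST[B]={a,b,d}  FIRST[C]={b}

FOLLOW iteration:
seed FOLLOW(S) with $
round 1:
  B→A b: FOLLOW(A) ⊇ FIRST(b) = {b}; new: +{b}
  C→C C: FOLLOW(C) ⊇ FIRST(C) = {b}; new: +{b}
  S→b B: FOLLOW(B) ⊇ FOLLOW(S) ⊇ {$}; new: +{$}
  S→b C a: FOLLOW(C) ⊇ FIRST(a) = {a}; new: +{a}
  S→d A: FOLLOW(A) ⊇ FOLLOW(S) ⊇ {$}; new: +{$}
  S: {$}  A: {$,b}  B: {$}  C: {a,b}
round 2: — fixpoint
  S: {$}  A: {$,b}  B: {$}  C: {a,b}

FOLLOW(A) = ["$", "b"]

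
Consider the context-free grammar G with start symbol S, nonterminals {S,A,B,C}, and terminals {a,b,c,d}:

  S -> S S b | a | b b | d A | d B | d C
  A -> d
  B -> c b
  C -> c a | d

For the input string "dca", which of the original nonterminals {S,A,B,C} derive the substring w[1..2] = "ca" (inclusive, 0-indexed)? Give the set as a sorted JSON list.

CNF form of G:
  S -> S X4 | T1 T1 | T3 A | T3 B | T3 C | a
  A -> d
  B -> T0 T1
  C -> T0 T2 | d
  T0 -> c
  T1 -> b
  T2 -> a
  T3 -> d
  X4 -> S T1

CYK fill (cells [i..j] with 1 ≤ i ≤ j ≤ 2 only):
  T[1,1] 'c' = {T0}  orig:{}
  T[2,2] 'a' = {S,T2}  orig:{S}
  T[1,2] 'ca' = {C}

Original NTs in T[1,2] deriving "ca": ["C"]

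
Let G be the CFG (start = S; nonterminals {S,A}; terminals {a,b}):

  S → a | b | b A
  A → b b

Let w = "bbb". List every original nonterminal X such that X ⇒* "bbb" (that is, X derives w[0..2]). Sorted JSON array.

CNF form of G:
  S -> T0 A | a | b
  A -> T0 T0
  T0 -> b

CYK fill (cells [i..j] with 0 ≤ i ≤ j ≤ 2 only):
  [0..0]={S,T0}  "b"  orig:{S}
  [1..1]={S,T0}  "b"  orig:{S}
  [2..2]={S,T0}  "b"  orig:{S}
  [0..1]={A}  "bb"
  [1..2]={A}  "bb"
  [0..2]={S}  "bbb"

Original NTs in T[0,2] deriving "bbb": ["S"]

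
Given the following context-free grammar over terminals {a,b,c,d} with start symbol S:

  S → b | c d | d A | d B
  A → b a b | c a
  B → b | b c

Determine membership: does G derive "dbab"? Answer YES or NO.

Convert to CNF:
  S -> T2 T3 | T3 A | T3 B | b
  A -> T0 X4 | T2 T1
  B -> T0 T2 | b
  T0 -> b
  T1 -> a
  T2 -> c
  T3 -> d
  X4 -> T1 T0

CYK table (by increasing span):
  cell(0,0) d: {T3}  orig:{}
  cell(1,1) b: {B,S,T0}  orig:{B,S}
  cell(2,2) a: {T1}  orig:{}
  cell(3,3) b: {B,S,T0}  orig:{B,S}
  cell(0,1) db: {S}
  cell(1,2) ba: ∅
  cell(2,3) ab: {X4}  orig:{}
  cell(0,2) dba: ∅
  cell(1,3) bab: {A}
  cell(0,3) dbab: {S}

S ∈ T[0,3] ⇒ YES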